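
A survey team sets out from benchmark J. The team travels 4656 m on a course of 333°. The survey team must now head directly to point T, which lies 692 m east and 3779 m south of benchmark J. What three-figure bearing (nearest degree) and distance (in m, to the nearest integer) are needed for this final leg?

161°, 8409 m

Leg 1 (333°, 4656 m): east 4656 sin 333° = -2113.78, north 4656 cos 333° = 4148.53
Current position: (-2113.78, 4148.53). Target: (692, -3779). Remaining: Δeast = 2805.78, Δnorth = -7927.53.
Bearing = atan2(2805.78, -7927.53) mod 360° = 160.51°; distance = √((2805.78)² + (-7927.53)²) = 8409.404 m.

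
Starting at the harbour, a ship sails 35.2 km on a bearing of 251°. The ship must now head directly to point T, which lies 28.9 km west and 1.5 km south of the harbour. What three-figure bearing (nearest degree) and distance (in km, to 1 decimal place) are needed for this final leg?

Leg 1 (251°, 35.2 km): east 35.2 sin 251° = -33.28, north 35.2 cos 251° = -11.46
Current position: (-33.28, -11.46). Target: (-28.9, -1.5). Remaining: Δeast = 4.38, Δnorth = 9.96.
Bearing = atan2(4.38, 9.96) mod 360° = 23.75°; distance = √((4.38)² + (9.96)²) = 10.881 km.

024°, 10.9 km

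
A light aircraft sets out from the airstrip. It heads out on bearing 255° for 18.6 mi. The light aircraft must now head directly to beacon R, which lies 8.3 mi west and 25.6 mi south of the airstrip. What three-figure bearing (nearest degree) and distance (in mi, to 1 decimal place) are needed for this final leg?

155°, 22.9 mi

Leg 1 (255°, 18.6 mi): east 18.6 sin 255° = -17.97, north 18.6 cos 255° = -4.81
Current position: (-17.97, -4.81). Target: (-8.3, -25.6). Remaining: Δeast = 9.67, Δnorth = -20.79.
Bearing = atan2(9.67, -20.79) mod 360° = 155.06°; distance = √((9.67)² + (-20.79)²) = 22.924 mi.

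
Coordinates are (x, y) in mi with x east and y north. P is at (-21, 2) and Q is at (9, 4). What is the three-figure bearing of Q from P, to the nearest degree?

086°

Δeast = 9 − -21 = 30.00; Δnorth = 4 − 2 = 2.00.
Bearing = atan2(Δeast, Δnorth) mod 360° = 86.19° ≈ 086°.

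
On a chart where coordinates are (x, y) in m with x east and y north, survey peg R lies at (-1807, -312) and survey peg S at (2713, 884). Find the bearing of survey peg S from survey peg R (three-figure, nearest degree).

075°

Δeast = 2713 − -1807 = 4520.00; Δnorth = 884 − -312 = 1196.00.
Bearing = atan2(Δeast, Δnorth) mod 360° = 75.18° ≈ 075°.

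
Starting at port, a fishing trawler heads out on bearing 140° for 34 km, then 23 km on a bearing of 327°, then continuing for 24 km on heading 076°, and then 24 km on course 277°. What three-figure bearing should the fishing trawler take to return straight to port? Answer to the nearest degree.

Leg 1 (140°, 34 km): east 34 sin 140° = 21.85, north 34 cos 140° = -26.05
Leg 2 (327°, 23 km): east 23 sin 327° = -12.53, north 23 cos 327° = 19.29
Leg 3 (076°, 24 km): east 24 sin 76° = 23.29, north 24 cos 76° = 5.81
Leg 4 (277°, 24 km): east 24 sin 277° = -23.82, north 24 cos 277° = 2.92
Net displacement: 8.79 east, 1.97 north. Direction back to start is (-8.79, -1.97): bearing = atan2(-8.79, -1.97) mod 360° = 257.34° ≈ 257°.

257°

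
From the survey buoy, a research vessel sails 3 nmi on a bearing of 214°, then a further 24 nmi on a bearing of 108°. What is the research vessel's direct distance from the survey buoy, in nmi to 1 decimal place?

23.4 nmi

Leg 1 (214°, 3 nmi): east 3 sin 214° = -1.68, north 3 cos 214° = -2.49
Leg 2 (108°, 24 nmi): east 24 sin 108° = 22.83, north 24 cos 108° = -7.42
Net: 21.15 east, -9.90 north. Distance = √((21.15)² + (-9.90)²) = 23.352 nmi.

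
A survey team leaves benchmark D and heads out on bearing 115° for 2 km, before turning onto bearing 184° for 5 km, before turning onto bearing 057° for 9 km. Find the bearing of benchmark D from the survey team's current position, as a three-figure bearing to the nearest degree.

276°

Leg 1 (115°, 2 km): east 2 sin 115° = 1.81, north 2 cos 115° = -0.85
Leg 2 (184°, 5 km): east 5 sin 184° = -0.35, north 5 cos 184° = -4.99
Leg 3 (057°, 9 km): east 9 sin 57° = 7.55, north 9 cos 57° = 4.90
Net displacement: 9.01 east, -0.93 north. Direction back to start is (-9.01, 0.93): bearing = atan2(-9.01, 0.93) mod 360° = 275.90° ≈ 276°.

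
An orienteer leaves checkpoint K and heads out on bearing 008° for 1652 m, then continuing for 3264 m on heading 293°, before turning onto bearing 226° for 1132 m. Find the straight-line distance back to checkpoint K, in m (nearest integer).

4171 m

Leg 1 (008°, 1652 m): east 1652 sin 8° = 229.91, north 1652 cos 8° = 1635.92
Leg 2 (293°, 3264 m): east 3264 sin 293° = -3004.53, north 3264 cos 293° = 1275.35
Leg 3 (226°, 1132 m): east 1132 sin 226° = -814.29, north 1132 cos 226° = -786.35
Net: -3588.91 east, 2124.92 north. Distance = √((-3588.91)² + (2124.92)²) = 4170.793 m.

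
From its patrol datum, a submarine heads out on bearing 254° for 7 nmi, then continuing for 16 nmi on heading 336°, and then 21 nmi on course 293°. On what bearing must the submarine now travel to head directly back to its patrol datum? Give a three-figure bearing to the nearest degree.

123°

Leg 1 (254°, 7 nmi): east 7 sin 254° = -6.73, north 7 cos 254° = -1.93
Leg 2 (336°, 16 nmi): east 16 sin 336° = -6.51, north 16 cos 336° = 14.62
Leg 3 (293°, 21 nmi): east 21 sin 293° = -19.33, north 21 cos 293° = 8.21
Net displacement: -32.57 east, 20.89 north. Direction back to start is (32.57, -20.89): bearing = atan2(32.57, -20.89) mod 360° = 122.68° ≈ 123°.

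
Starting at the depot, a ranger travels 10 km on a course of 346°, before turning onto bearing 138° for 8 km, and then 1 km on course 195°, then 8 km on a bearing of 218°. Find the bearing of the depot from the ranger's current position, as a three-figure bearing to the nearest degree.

Leg 1 (346°, 10 km): east 10 sin 346° = -2.42, north 10 cos 346° = 9.70
Leg 2 (138°, 8 km): east 8 sin 138° = 5.35, north 8 cos 138° = -5.95
Leg 3 (195°, 1 km): east 1 sin 195° = -0.26, north 1 cos 195° = -0.97
Leg 4 (218°, 8 km): east 8 sin 218° = -4.93, north 8 cos 218° = -6.30
Net displacement: -2.25 east, -3.51 north. Direction back to start is (2.25, 3.51): bearing = atan2(2.25, 3.51) mod 360° = 32.65° ≈ 033°.

033°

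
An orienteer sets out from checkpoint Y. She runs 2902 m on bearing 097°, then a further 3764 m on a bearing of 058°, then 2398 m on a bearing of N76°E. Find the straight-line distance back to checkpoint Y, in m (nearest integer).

8688 m

Leg 1 (097°, 2902 m): east 2902 sin 97° = 2880.37, north 2902 cos 97° = -353.66
Leg 2 (058°, 3764 m): east 3764 sin 58° = 3192.05, north 3764 cos 58° = 1994.62
Leg 3 (N76°E, 2398 m): east 2398 sin 76° = 2326.77, north 2398 cos 76° = 580.13
Net: 8399.19 east, 2221.08 north. Distance = √((8399.19)² + (2221.08)²) = 8687.900 m.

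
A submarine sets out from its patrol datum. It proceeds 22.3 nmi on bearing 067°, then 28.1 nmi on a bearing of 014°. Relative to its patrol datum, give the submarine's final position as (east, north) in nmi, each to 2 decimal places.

Leg 1 (067°, 22.3 nmi): east 22.3 sin 67° = 20.53, north 22.3 cos 67° = 8.71
Leg 2 (014°, 28.1 nmi): east 28.1 sin 14° = 6.80, north 28.1 cos 14° = 27.27
Summing: 27.33 nmi east, 35.98 nmi north → (27.33, 35.98).

(27.33, 35.98)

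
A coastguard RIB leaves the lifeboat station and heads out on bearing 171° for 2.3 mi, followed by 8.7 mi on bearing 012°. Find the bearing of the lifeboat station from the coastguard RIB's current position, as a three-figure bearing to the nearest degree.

199°

Leg 1 (171°, 2.3 mi): east 2.3 sin 171° = 0.36, north 2.3 cos 171° = -2.27
Leg 2 (012°, 8.7 mi): east 8.7 sin 12° = 1.81, north 8.7 cos 12° = 8.51
Net displacement: 2.17 east, 6.24 north. Direction back to start is (-2.17, -6.24): bearing = atan2(-2.17, -6.24) mod 360° = 199.17° ≈ 199°.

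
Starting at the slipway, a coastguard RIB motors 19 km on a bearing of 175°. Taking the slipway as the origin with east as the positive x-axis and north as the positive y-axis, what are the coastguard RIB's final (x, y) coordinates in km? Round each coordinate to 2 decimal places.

(1.66, -18.93)

Leg 1 (175°, 19 km): east 19 sin 175° = 1.66, north 19 cos 175° = -18.93
Summing: 1.66 km east, -18.93 km north → (1.66, -18.93).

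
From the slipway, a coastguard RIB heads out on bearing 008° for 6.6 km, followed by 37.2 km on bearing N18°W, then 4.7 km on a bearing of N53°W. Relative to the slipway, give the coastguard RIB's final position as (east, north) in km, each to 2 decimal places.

Leg 1 (008°, 6.6 km): east 6.6 sin 8° = 0.92, north 6.6 cos 8° = 6.54
Leg 2 (N18°W, 37.2 km): east 37.2 sin 342° = -11.50, north 37.2 cos 342° = 35.38
Leg 3 (N53°W, 4.7 km): east 4.7 sin 307° = -3.75, north 4.7 cos 307° = 2.83
Summing: -14.33 km east, 44.74 km north → (-14.33, 44.74).

(-14.33, 44.74)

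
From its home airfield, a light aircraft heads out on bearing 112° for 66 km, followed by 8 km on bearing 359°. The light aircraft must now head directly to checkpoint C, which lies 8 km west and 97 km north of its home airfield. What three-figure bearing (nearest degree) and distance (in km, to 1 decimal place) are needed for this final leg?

Leg 1 (112°, 66 km): east 66 sin 112° = 61.19, north 66 cos 112° = -24.72
Leg 2 (359°, 8 km): east 8 sin 359° = -0.14, north 8 cos 359° = 8.00
Current position: (61.05, -16.73). Target: (-8, 97). Remaining: Δeast = -69.05, Δnorth = 113.73.
Bearing = atan2(-69.05, 113.73) mod 360° = 328.73°; distance = √((-69.05)² + (113.73)²) = 133.049 km.

329°, 133.0 km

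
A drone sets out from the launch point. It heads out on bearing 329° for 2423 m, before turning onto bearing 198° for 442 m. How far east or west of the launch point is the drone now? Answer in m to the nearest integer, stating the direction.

Leg 1 (329°, 2423 m): east 2423 sin 329° = -1247.94, north 2423 cos 329° = 2076.92
Leg 2 (198°, 442 m): east 442 sin 198° = -136.59, north 442 cos 198° = -420.37
Net east component: -1384.52 m.

1385 m west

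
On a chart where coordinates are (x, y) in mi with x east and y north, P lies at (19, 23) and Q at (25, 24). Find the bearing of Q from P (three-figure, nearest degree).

081°

Δeast = 25 − 19 = 6.00; Δnorth = 24 − 23 = 1.00.
Bearing = atan2(Δeast, Δnorth) mod 360° = 80.54° ≈ 081°.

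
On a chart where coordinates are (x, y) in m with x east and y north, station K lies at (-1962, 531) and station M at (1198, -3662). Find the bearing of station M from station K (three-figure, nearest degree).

143°

Δeast = 1198 − -1962 = 3160.00; Δnorth = -3662 − 531 = -4193.00.
Bearing = atan2(Δeast, Δnorth) mod 360° = 143.00° ≈ 143°.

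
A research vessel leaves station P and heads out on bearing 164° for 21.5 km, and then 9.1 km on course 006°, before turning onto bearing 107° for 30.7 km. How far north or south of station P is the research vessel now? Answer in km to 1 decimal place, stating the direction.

Leg 1 (164°, 21.5 km): east 21.5 sin 164° = 5.93, north 21.5 cos 164° = -20.67
Leg 2 (006°, 9.1 km): east 9.1 sin 6° = 0.95, north 9.1 cos 6° = 9.05
Leg 3 (107°, 30.7 km): east 30.7 sin 107° = 29.36, north 30.7 cos 107° = -8.98
Net north component: -20.59 km.

20.6 km south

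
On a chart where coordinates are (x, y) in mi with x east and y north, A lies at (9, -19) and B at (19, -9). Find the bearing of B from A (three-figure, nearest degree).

Δeast = 19 − 9 = 10.00; Δnorth = -9 − -19 = 10.00.
Bearing = atan2(Δeast, Δnorth) mod 360° = 45.00° ≈ 045°.

045°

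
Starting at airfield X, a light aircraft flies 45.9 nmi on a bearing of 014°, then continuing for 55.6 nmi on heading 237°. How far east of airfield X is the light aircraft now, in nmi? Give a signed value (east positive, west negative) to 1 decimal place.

-35.5 nmi

Leg 1 (014°, 45.9 nmi): east 45.9 sin 14° = 11.10, north 45.9 cos 14° = 44.54
Leg 2 (237°, 55.6 nmi): east 55.6 sin 237° = -46.63, north 55.6 cos 237° = -30.28
Net east component: -35.53 nmi.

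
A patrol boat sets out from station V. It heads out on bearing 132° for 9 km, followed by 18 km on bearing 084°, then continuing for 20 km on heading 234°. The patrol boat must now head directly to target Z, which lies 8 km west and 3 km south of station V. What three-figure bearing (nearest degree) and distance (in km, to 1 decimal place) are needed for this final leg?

Leg 1 (132°, 9 km): east 9 sin 132° = 6.69, north 9 cos 132° = -6.02
Leg 2 (084°, 18 km): east 18 sin 84° = 17.90, north 18 cos 84° = 1.88
Leg 3 (234°, 20 km): east 20 sin 234° = -16.18, north 20 cos 234° = -11.76
Current position: (8.41, -15.90). Target: (-8, -3). Remaining: Δeast = -16.41, Δnorth = 12.90.
Bearing = atan2(-16.41, 12.90) mod 360° = 308.16°; distance = √((-16.41)² + (12.90)²) = 20.871 km.

308°, 20.9 km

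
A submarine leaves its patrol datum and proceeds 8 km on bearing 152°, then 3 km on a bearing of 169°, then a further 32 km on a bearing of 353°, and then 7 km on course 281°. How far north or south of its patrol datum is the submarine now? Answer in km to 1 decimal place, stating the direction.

Leg 1 (152°, 8 km): east 8 sin 152° = 3.76, north 8 cos 152° = -7.06
Leg 2 (169°, 3 km): east 3 sin 169° = 0.57, north 3 cos 169° = -2.94
Leg 3 (353°, 32 km): east 32 sin 353° = -3.90, north 32 cos 353° = 31.76
Leg 4 (281°, 7 km): east 7 sin 281° = -6.87, north 7 cos 281° = 1.34
Net north component: 23.09 km.

23.1 km north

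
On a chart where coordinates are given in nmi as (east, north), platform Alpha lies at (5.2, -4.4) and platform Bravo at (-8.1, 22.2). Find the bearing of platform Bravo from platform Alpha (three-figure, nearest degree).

Δeast = -8.1 − 5.2 = -13.30; Δnorth = 22.2 − -4.4 = 26.60.
Bearing = atan2(Δeast, Δnorth) mod 360° = 333.43° ≈ 333°.

333°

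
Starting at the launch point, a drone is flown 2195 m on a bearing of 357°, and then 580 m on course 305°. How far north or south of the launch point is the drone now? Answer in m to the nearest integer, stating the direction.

2525 m north

Leg 1 (357°, 2195 m): east 2195 sin 357° = -114.88, north 2195 cos 357° = 2191.99
Leg 2 (305°, 580 m): east 580 sin 305° = -475.11, north 580 cos 305° = 332.67
Net north component: 2524.67 m.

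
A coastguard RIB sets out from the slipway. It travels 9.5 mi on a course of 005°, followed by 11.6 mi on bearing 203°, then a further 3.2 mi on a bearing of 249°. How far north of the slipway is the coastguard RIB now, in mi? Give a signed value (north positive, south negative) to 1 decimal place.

-2.4 mi

Leg 1 (005°, 9.5 mi): east 9.5 sin 5° = 0.83, north 9.5 cos 5° = 9.46
Leg 2 (203°, 11.6 mi): east 11.6 sin 203° = -4.53, north 11.6 cos 203° = -10.68
Leg 3 (249°, 3.2 mi): east 3.2 sin 249° = -2.99, north 3.2 cos 249° = -1.15
Net north component: -2.36 mi.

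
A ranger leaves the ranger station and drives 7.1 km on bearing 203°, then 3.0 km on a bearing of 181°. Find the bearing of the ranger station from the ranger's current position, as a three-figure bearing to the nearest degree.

017°

Leg 1 (203°, 7.1 km): east 7.1 sin 203° = -2.77, north 7.1 cos 203° = -6.54
Leg 2 (181°, 3.0 km): east 3.0 sin 181° = -0.05, north 3.0 cos 181° = -3.00
Net displacement: -2.83 east, -9.54 north. Direction back to start is (2.83, 9.54): bearing = atan2(2.83, 9.54) mod 360° = 16.51° ≈ 017°.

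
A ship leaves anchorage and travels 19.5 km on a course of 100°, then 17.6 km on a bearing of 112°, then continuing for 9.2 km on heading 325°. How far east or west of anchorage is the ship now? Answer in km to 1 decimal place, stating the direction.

Leg 1 (100°, 19.5 km): east 19.5 sin 100° = 19.20, north 19.5 cos 100° = -3.39
Leg 2 (112°, 17.6 km): east 17.6 sin 112° = 16.32, north 17.6 cos 112° = -6.59
Leg 3 (325°, 9.2 km): east 9.2 sin 325° = -5.28, north 9.2 cos 325° = 7.54
Net east component: 30.25 km.

30.2 km east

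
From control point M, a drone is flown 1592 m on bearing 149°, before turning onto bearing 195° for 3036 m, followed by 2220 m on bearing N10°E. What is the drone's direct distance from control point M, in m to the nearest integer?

Leg 1 (149°, 1592 m): east 1592 sin 149° = 819.94, north 1592 cos 149° = -1364.61
Leg 2 (195°, 3036 m): east 3036 sin 195° = -785.77, north 3036 cos 195° = -2932.55
Leg 3 (N10°E, 2220 m): east 2220 sin 10° = 385.50, north 2220 cos 10° = 2186.27
Net: 419.66 east, -2110.89 north. Distance = √((419.66)² + (-2110.89)²) = 2152.200 m.

2152 m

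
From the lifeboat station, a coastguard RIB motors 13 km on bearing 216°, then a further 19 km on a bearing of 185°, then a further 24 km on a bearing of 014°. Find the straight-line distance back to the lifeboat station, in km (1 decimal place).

Leg 1 (216°, 13 km): east 13 sin 216° = -7.64, north 13 cos 216° = -10.52
Leg 2 (185°, 19 km): east 19 sin 185° = -1.66, north 19 cos 185° = -18.93
Leg 3 (014°, 24 km): east 24 sin 14° = 5.81, north 24 cos 14° = 23.29
Net: -3.49 east, -6.16 north. Distance = √((-3.49)² + (-6.16)²) = 7.079 km.

7.1 km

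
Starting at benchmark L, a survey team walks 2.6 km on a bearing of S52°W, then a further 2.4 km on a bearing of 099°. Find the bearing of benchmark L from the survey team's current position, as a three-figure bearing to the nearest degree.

351°

Leg 1 (S52°W, 2.6 km): east 2.6 sin 232° = -2.05, north 2.6 cos 232° = -1.60
Leg 2 (099°, 2.4 km): east 2.4 sin 99° = 2.37, north 2.4 cos 99° = -0.38
Net displacement: 0.32 east, -1.98 north. Direction back to start is (-0.32, 1.98): bearing = atan2(-0.32, 1.98) mod 360° = 350.76° ≈ 351°.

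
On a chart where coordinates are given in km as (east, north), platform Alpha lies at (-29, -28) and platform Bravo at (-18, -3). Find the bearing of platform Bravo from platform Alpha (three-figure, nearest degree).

024°

Δeast = -18 − -29 = 11.00; Δnorth = -3 − -28 = 25.00.
Bearing = atan2(Δeast, Δnorth) mod 360° = 23.75° ≈ 024°.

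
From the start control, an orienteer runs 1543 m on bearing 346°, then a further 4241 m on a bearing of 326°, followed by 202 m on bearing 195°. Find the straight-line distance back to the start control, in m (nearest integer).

Leg 1 (346°, 1543 m): east 1543 sin 346° = -373.29, north 1543 cos 346° = 1497.17
Leg 2 (326°, 4241 m): east 4241 sin 326° = -2371.54, north 4241 cos 326° = 3515.95
Leg 3 (195°, 202 m): east 202 sin 195° = -52.28, north 202 cos 195° = -195.12
Net: -2797.10 east, 4818.00 north. Distance = √((-2797.10)² + (4818.00)²) = 5571.076 m.

5571 m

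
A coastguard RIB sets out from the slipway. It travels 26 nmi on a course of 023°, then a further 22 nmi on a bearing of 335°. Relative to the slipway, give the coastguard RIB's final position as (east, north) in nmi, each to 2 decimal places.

Leg 1 (023°, 26 nmi): east 26 sin 23° = 10.16, north 26 cos 23° = 23.93
Leg 2 (335°, 22 nmi): east 22 sin 335° = -9.30, north 22 cos 335° = 19.94
Summing: 0.86 nmi east, 43.87 nmi north → (0.86, 43.87).

(0.86, 43.87)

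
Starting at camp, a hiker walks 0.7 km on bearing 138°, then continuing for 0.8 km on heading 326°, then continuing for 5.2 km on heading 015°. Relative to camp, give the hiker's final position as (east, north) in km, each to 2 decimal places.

(1.37, 5.17)

Leg 1 (138°, 0.7 km): east 0.7 sin 138° = 0.47, north 0.7 cos 138° = -0.52
Leg 2 (326°, 0.8 km): east 0.8 sin 326° = -0.45, north 0.8 cos 326° = 0.66
Leg 3 (015°, 5.2 km): east 5.2 sin 15° = 1.35, north 5.2 cos 15° = 5.02
Summing: 1.37 km east, 5.17 km north → (1.37, 5.17).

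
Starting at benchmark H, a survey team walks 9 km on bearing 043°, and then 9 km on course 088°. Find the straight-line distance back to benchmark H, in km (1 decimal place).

Leg 1 (043°, 9 km): east 9 sin 43° = 6.14, north 9 cos 43° = 6.58
Leg 2 (088°, 9 km): east 9 sin 88° = 8.99, north 9 cos 88° = 0.31
Net: 15.13 east, 6.90 north. Distance = √((15.13)² + (6.90)²) = 16.630 km.

16.6 km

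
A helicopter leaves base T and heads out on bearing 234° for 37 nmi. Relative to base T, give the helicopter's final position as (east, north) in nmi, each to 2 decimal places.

Leg 1 (234°, 37 nmi): east 37 sin 234° = -29.93, north 37 cos 234° = -21.75
Summing: -29.93 nmi east, -21.75 nmi north → (-29.93, -21.75).

(-29.93, -21.75)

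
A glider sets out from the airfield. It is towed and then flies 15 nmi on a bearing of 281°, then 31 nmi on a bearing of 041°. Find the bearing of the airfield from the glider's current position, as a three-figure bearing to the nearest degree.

Leg 1 (281°, 15 nmi): east 15 sin 281° = -14.72, north 15 cos 281° = 2.86
Leg 2 (041°, 31 nmi): east 31 sin 41° = 20.34, north 31 cos 41° = 23.40
Net displacement: 5.61 east, 26.26 north. Direction back to start is (-5.61, -26.26): bearing = atan2(-5.61, -26.26) mod 360° = 192.07° ≈ 192°.

192°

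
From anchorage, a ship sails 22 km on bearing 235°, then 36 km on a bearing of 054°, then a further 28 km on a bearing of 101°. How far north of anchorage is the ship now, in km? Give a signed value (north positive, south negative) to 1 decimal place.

3.2 km

Leg 1 (235°, 22 km): east 22 sin 235° = -18.02, north 22 cos 235° = -12.62
Leg 2 (054°, 36 km): east 36 sin 54° = 29.12, north 36 cos 54° = 21.16
Leg 3 (101°, 28 km): east 28 sin 101° = 27.49, north 28 cos 101° = -5.34
Net north component: 3.20 km.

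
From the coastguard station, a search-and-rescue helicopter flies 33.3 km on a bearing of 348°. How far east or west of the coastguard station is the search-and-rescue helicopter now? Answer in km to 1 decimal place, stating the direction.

Leg 1 (348°, 33.3 km): east 33.3 sin 348° = -6.92, north 33.3 cos 348° = 32.57
Net east component: -6.92 km.

6.9 km west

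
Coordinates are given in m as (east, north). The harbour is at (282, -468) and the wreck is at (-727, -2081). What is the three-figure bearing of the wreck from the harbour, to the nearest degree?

212°

Δeast = -727 − 282 = -1009.00; Δnorth = -2081 − -468 = -1613.00.
Bearing = atan2(Δeast, Δnorth) mod 360° = 212.03° ≈ 212°.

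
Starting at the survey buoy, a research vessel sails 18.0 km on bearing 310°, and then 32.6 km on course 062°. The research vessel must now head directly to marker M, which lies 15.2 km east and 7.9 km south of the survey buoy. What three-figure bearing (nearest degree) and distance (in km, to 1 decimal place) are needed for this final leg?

180°, 34.8 km

Leg 1 (310°, 18.0 km): east 18.0 sin 310° = -13.79, north 18.0 cos 310° = 11.57
Leg 2 (062°, 32.6 km): east 32.6 sin 62° = 28.78, north 32.6 cos 62° = 15.30
Current position: (15.00, 26.87). Target: (15.2, -7.9). Remaining: Δeast = 0.20, Δnorth = -34.77.
Bearing = atan2(0.20, -34.77) mod 360° = 179.66°; distance = √((0.20)² + (-34.77)²) = 34.776 km.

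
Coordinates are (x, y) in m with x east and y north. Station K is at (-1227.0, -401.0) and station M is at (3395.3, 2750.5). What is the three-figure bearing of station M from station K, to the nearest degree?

Δeast = 3395.3 − -1227.0 = 4622.30; Δnorth = 2750.5 − -401.0 = 3151.50.
Bearing = atan2(Δeast, Δnorth) mod 360° = 55.71° ≈ 056°.

056°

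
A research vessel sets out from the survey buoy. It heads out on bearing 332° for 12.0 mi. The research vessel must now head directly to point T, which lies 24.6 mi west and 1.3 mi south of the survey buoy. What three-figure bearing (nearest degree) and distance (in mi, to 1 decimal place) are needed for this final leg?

Leg 1 (332°, 12.0 mi): east 12.0 sin 332° = -5.63, north 12.0 cos 332° = 10.60
Current position: (-5.63, 10.60). Target: (-24.6, -1.3). Remaining: Δeast = -18.97, Δnorth = -11.90.
Bearing = atan2(-18.97, -11.90) mod 360° = 237.90°; distance = √((-18.97)² + (-11.90)²) = 22.388 mi.

238°, 22.4 mi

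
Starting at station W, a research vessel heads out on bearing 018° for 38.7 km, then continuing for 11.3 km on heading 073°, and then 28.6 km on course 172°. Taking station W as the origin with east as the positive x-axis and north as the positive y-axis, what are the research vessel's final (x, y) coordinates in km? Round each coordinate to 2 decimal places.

Leg 1 (018°, 38.7 km): east 38.7 sin 18° = 11.96, north 38.7 cos 18° = 36.81
Leg 2 (073°, 11.3 km): east 11.3 sin 73° = 10.81, north 11.3 cos 73° = 3.30
Leg 3 (172°, 28.6 km): east 28.6 sin 172° = 3.98, north 28.6 cos 172° = -28.32
Summing: 26.75 km east, 11.79 km north → (26.75, 11.79).

(26.75, 11.79)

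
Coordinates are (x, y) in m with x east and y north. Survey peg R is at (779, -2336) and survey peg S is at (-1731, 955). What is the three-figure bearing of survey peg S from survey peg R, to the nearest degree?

Δeast = -1731 − 779 = -2510.00; Δnorth = 955 − -2336 = 3291.00.
Bearing = atan2(Δeast, Δnorth) mod 360° = 322.67° ≈ 323°.

323°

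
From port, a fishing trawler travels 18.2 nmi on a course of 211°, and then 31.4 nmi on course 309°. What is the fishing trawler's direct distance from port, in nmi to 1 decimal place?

Leg 1 (211°, 18.2 nmi): east 18.2 sin 211° = -9.37, north 18.2 cos 211° = -15.60
Leg 2 (309°, 31.4 nmi): east 31.4 sin 309° = -24.40, north 31.4 cos 309° = 19.76
Net: -33.78 east, 4.16 north. Distance = √((-33.78)² + (4.16)²) = 34.031 nmi.

34.0 nmi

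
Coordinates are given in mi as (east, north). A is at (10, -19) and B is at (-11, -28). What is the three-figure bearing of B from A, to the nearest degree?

247°

Δeast = -11 − 10 = -21.00; Δnorth = -28 − -19 = -9.00.
Bearing = atan2(Δeast, Δnorth) mod 360° = 246.80° ≈ 247°.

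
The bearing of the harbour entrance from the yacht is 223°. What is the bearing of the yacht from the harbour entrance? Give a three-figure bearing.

043°

Back-bearing = 223° − 180° = 043°.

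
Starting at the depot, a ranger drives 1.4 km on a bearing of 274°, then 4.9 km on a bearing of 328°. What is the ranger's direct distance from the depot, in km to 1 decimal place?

5.8 km

Leg 1 (274°, 1.4 km): east 1.4 sin 274° = -1.40, north 1.4 cos 274° = 0.10
Leg 2 (328°, 4.9 km): east 4.9 sin 328° = -2.60, north 4.9 cos 328° = 4.16
Net: -3.99 east, 4.25 north. Distance = √((-3.99)² + (4.25)²) = 5.834 km.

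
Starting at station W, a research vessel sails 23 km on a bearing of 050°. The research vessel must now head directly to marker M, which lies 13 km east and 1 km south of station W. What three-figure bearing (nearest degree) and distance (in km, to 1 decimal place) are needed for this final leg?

Leg 1 (050°, 23 km): east 23 sin 50° = 17.62, north 23 cos 50° = 14.78
Current position: (17.62, 14.78). Target: (13, -1). Remaining: Δeast = -4.62, Δnorth = -15.78.
Bearing = atan2(-4.62, -15.78) mod 360° = 196.31°; distance = √((-4.62)² + (-15.78)²) = 16.446 km.

196°, 16.4 km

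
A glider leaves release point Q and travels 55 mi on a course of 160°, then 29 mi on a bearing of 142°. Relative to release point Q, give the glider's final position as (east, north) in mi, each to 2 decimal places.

(36.67, -74.54)

Leg 1 (160°, 55 mi): east 55 sin 160° = 18.81, north 55 cos 160° = -51.68
Leg 2 (142°, 29 mi): east 29 sin 142° = 17.85, north 29 cos 142° = -22.85
Summing: 36.67 mi east, -74.54 mi north → (36.67, -74.54).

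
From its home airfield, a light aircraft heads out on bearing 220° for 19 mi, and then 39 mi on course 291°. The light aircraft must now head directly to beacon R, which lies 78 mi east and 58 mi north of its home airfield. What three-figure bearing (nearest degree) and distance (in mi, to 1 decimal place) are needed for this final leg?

065°, 139.5 mi

Leg 1 (220°, 19 mi): east 19 sin 220° = -12.21, north 19 cos 220° = -14.55
Leg 2 (291°, 39 mi): east 39 sin 291° = -36.41, north 39 cos 291° = 13.98
Current position: (-48.62, -0.58). Target: (78, 58). Remaining: Δeast = 126.62, Δnorth = 58.58.
Bearing = atan2(126.62, 58.58) mod 360° = 65.17°; distance = √((126.62)² + (58.58)²) = 139.516 mi.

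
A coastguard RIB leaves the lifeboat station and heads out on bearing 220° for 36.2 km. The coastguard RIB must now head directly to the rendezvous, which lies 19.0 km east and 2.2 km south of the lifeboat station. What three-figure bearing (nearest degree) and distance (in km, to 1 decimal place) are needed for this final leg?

Leg 1 (220°, 36.2 km): east 36.2 sin 220° = -23.27, north 36.2 cos 220° = -27.73
Current position: (-23.27, -27.73). Target: (19.0, -2.2). Remaining: Δeast = 42.27, Δnorth = 25.53.
Bearing = atan2(42.27, 25.53) mod 360° = 58.87°; distance = √((42.27)² + (25.53)²) = 49.381 km.

059°, 49.4 km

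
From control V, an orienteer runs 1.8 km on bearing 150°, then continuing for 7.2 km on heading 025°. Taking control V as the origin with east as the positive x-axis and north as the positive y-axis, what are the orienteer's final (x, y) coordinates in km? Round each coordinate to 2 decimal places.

Leg 1 (150°, 1.8 km): east 1.8 sin 150° = 0.90, north 1.8 cos 150° = -1.56
Leg 2 (025°, 7.2 km): east 7.2 sin 25° = 3.04, north 7.2 cos 25° = 6.53
Summing: 3.94 km east, 4.97 km north → (3.94, 4.97).

(3.94, 4.97)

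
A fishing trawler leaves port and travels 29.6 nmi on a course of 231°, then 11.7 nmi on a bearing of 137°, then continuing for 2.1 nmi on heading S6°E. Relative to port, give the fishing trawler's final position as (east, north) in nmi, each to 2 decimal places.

Leg 1 (231°, 29.6 nmi): east 29.6 sin 231° = -23.00, north 29.6 cos 231° = -18.63
Leg 2 (137°, 11.7 nmi): east 11.7 sin 137° = 7.98, north 11.7 cos 137° = -8.56
Leg 3 (S6°E, 2.1 nmi): east 2.1 sin 174° = 0.22, north 2.1 cos 174° = -2.09
Summing: -14.80 nmi east, -29.27 nmi north → (-14.80, -29.27).

(-14.80, -29.27)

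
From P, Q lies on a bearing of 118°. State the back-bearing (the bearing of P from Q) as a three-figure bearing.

298°

Back-bearing = 118° + 180° = 298°.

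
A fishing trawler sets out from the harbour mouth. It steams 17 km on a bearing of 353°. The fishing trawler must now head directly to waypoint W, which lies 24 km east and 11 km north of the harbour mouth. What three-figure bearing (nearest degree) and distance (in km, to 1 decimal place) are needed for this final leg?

Leg 1 (353°, 17 km): east 17 sin 353° = -2.07, north 17 cos 353° = 16.87
Current position: (-2.07, 16.87). Target: (24, 11). Remaining: Δeast = 26.07, Δnorth = -5.87.
Bearing = atan2(26.07, -5.87) mod 360° = 102.70°; distance = √((26.07)² + (-5.87)²) = 26.725 km.

103°, 26.7 km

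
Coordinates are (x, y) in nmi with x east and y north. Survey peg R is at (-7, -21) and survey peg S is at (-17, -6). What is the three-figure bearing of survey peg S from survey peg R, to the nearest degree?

326°

Δeast = -17 − -7 = -10.00; Δnorth = -6 − -21 = 15.00.
Bearing = atan2(Δeast, Δnorth) mod 360° = 326.31° ≈ 326°.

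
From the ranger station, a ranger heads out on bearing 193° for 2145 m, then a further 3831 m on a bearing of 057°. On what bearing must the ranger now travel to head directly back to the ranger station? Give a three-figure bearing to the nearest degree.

270°

Leg 1 (193°, 2145 m): east 2145 sin 193° = -482.52, north 2145 cos 193° = -2090.02
Leg 2 (057°, 3831 m): east 3831 sin 57° = 3212.95, north 3831 cos 57° = 2086.51
Net displacement: 2730.43 east, -3.51 north. Direction back to start is (-2730.43, 3.51): bearing = atan2(-2730.43, 3.51) mod 360° = 270.07° ≈ 270°.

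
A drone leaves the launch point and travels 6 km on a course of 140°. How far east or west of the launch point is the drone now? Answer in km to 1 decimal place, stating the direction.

Leg 1 (140°, 6 km): east 6 sin 140° = 3.86, north 6 cos 140° = -4.60
Net east component: 3.86 km.

3.9 km east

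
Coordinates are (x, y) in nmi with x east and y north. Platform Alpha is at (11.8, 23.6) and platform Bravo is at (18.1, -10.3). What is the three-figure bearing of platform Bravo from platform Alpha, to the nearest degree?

Δeast = 18.1 − 11.8 = 6.30; Δnorth = -10.3 − 23.6 = -33.90.
Bearing = atan2(Δeast, Δnorth) mod 360° = 169.47° ≈ 169°.

169°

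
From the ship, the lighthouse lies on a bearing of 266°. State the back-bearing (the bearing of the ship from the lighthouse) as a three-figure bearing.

086°

Back-bearing = 266° − 180° = 086°.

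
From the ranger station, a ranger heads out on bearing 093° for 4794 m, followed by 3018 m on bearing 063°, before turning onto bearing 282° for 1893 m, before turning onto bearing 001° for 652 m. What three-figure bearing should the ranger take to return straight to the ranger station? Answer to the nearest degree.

Leg 1 (093°, 4794 m): east 4794 sin 93° = 4787.43, north 4794 cos 93° = -250.90
Leg 2 (063°, 3018 m): east 3018 sin 63° = 2689.06, north 3018 cos 63° = 1370.14
Leg 3 (282°, 1893 m): east 1893 sin 282° = -1851.63, north 1893 cos 282° = 393.58
Leg 4 (001°, 652 m): east 652 sin 1° = 11.38, north 652 cos 1° = 651.90
Net displacement: 5636.23 east, 2164.72 north. Direction back to start is (-5636.23, -2164.72): bearing = atan2(-5636.23, -2164.72) mod 360° = 248.99° ≈ 249°.

249°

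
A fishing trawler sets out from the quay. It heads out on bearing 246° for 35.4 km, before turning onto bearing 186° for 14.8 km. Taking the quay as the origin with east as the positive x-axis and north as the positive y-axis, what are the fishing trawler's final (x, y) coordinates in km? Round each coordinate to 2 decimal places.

(-33.89, -29.12)

Leg 1 (246°, 35.4 km): east 35.4 sin 246° = -32.34, north 35.4 cos 246° = -14.40
Leg 2 (186°, 14.8 km): east 14.8 sin 186° = -1.55, north 14.8 cos 186° = -14.72
Summing: -33.89 km east, -29.12 km north → (-33.89, -29.12).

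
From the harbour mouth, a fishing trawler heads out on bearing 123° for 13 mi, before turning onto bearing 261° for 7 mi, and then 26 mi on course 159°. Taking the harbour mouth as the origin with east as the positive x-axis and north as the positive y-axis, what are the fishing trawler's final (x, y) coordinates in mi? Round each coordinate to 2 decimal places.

Leg 1 (123°, 13 mi): east 13 sin 123° = 10.90, north 13 cos 123° = -7.08
Leg 2 (261°, 7 mi): east 7 sin 261° = -6.91, north 7 cos 261° = -1.10
Leg 3 (159°, 26 mi): east 26 sin 159° = 9.32, north 26 cos 159° = -24.27
Summing: 13.31 mi east, -32.45 mi north → (13.31, -32.45).

(13.31, -32.45)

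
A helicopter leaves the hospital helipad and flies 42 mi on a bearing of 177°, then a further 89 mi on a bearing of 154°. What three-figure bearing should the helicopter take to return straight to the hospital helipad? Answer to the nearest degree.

341°

Leg 1 (177°, 42 mi): east 42 sin 177° = 2.20, north 42 cos 177° = -41.94
Leg 2 (154°, 89 mi): east 89 sin 154° = 39.02, north 89 cos 154° = -79.99
Net displacement: 41.21 east, -121.94 north. Direction back to start is (-41.21, 121.94): bearing = atan2(-41.21, 121.94) mod 360° = 341.33° ≈ 341°.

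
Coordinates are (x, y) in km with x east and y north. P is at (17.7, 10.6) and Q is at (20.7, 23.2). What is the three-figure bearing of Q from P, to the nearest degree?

013°

Δeast = 20.7 − 17.7 = 3.00; Δnorth = 23.2 − 10.6 = 12.60.
Bearing = atan2(Δeast, Δnorth) mod 360° = 13.39° ≈ 013°.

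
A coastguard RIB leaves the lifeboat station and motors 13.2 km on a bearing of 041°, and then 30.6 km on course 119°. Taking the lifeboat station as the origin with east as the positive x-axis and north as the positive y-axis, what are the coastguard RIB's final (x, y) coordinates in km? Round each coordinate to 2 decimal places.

(35.42, -4.87)

Leg 1 (041°, 13.2 km): east 13.2 sin 41° = 8.66, north 13.2 cos 41° = 9.96
Leg 2 (119°, 30.6 km): east 30.6 sin 119° = 26.76, north 30.6 cos 119° = -14.84
Summing: 35.42 km east, -4.87 km north → (35.42, -4.87).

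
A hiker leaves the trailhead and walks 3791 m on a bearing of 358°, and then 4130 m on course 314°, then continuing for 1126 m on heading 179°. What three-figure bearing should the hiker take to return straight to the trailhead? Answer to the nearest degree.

151°

Leg 1 (358°, 3791 m): east 3791 sin 358° = -132.30, north 3791 cos 358° = 3788.69
Leg 2 (314°, 4130 m): east 4130 sin 314° = -2970.87, north 4130 cos 314° = 2868.94
Leg 3 (179°, 1126 m): east 1126 sin 179° = 19.65, north 1126 cos 179° = -1125.83
Net displacement: -3083.53 east, 5531.80 north. Direction back to start is (3083.53, -5531.80): bearing = atan2(3083.53, -5531.80) mod 360° = 150.86° ≈ 151°.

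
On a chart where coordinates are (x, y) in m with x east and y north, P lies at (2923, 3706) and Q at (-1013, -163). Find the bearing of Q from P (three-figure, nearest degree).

225°

Δeast = -1013 − 2923 = -3936.00; Δnorth = -163 − 3706 = -3869.00.
Bearing = atan2(Δeast, Δnorth) mod 360° = 225.49° ≈ 225°.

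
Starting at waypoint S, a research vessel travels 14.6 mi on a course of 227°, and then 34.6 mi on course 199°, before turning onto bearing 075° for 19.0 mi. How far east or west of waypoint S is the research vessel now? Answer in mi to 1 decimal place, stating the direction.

Leg 1 (227°, 14.6 mi): east 14.6 sin 227° = -10.68, north 14.6 cos 227° = -9.96
Leg 2 (199°, 34.6 mi): east 34.6 sin 199° = -11.26, north 34.6 cos 199° = -32.71
Leg 3 (075°, 19.0 mi): east 19.0 sin 75° = 18.35, north 19.0 cos 75° = 4.92
Net east component: -3.59 mi.

3.6 mi west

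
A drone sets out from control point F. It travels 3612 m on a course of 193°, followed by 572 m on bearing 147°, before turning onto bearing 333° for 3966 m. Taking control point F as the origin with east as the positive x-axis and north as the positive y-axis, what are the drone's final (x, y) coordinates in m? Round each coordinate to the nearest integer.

(-2302, -465)

Leg 1 (193°, 3612 m): east 3612 sin 193° = -812.52, north 3612 cos 193° = -3519.42
Leg 2 (147°, 572 m): east 572 sin 147° = 311.53, north 572 cos 147° = -479.72
Leg 3 (333°, 3966 m): east 3966 sin 333° = -1800.53, north 3966 cos 333° = 3533.73
Summing: -2301.52 m east, -465.41 m north → (-2302, -465).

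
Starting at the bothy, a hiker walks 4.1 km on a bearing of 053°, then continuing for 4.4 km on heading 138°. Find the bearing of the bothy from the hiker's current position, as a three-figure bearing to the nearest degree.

Leg 1 (053°, 4.1 km): east 4.1 sin 53° = 3.27, north 4.1 cos 53° = 2.47
Leg 2 (138°, 4.4 km): east 4.4 sin 138° = 2.94, north 4.4 cos 138° = -3.27
Net displacement: 6.22 east, -0.80 north. Direction back to start is (-6.22, 0.80): bearing = atan2(-6.22, 0.80) mod 360° = 277.35° ≈ 277°.

277°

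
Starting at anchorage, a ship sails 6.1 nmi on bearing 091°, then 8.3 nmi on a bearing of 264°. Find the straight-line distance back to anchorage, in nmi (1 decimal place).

2.4 nmi

Leg 1 (091°, 6.1 nmi): east 6.1 sin 91° = 6.10, north 6.1 cos 91° = -0.11
Leg 2 (264°, 8.3 nmi): east 8.3 sin 264° = -8.25, north 8.3 cos 264° = -0.87
Net: -2.16 east, -0.97 north. Distance = √((-2.16)² + (-0.97)²) = 2.365 nmi.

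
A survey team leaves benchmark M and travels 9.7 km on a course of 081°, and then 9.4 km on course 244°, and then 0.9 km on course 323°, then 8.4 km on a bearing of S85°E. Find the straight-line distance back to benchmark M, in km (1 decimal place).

9.3 km

Leg 1 (081°, 9.7 km): east 9.7 sin 81° = 9.58, north 9.7 cos 81° = 1.52
Leg 2 (244°, 9.4 km): east 9.4 sin 244° = -8.45, north 9.4 cos 244° = -4.12
Leg 3 (323°, 0.9 km): east 0.9 sin 323° = -0.54, north 0.9 cos 323° = 0.72
Leg 4 (S85°E, 8.4 km): east 8.4 sin 95° = 8.37, north 8.4 cos 95° = -0.73
Net: 8.96 east, -2.62 north. Distance = √((8.96)² + (-2.62)²) = 9.333 km.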